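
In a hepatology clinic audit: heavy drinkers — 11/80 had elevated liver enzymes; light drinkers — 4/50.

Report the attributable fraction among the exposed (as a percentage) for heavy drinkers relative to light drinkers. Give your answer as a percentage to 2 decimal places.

AR% = 41.82%

risk, heavy drinkers = 11/80 = 0.1375
risk, light drinkers = 4/50 = 0.0800
AR% = (0.1375 − 0.0800) / 0.1375 = 0.4182 → 41.82%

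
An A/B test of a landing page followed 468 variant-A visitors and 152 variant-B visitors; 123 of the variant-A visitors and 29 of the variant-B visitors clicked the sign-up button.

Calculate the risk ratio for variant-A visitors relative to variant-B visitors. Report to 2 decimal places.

risk, variant-A visitors = 123/468 = 0.2628
risk, variant-B visitors = 29/152 = 0.1908
RR = 0.2628 / 0.1908 = 1.38

1.38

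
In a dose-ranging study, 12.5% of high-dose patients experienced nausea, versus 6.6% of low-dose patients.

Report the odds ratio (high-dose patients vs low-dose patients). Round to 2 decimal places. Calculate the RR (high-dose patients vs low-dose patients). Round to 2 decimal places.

OR = 2.02; RR = 1.89

odds, high-dose patients = 0.1250/0.8750 = 0.1429
odds, low-dose patients = 0.0660/0.9340 = 0.0707
OR = 0.1429 / 0.0707 = 2.02
RR = 0.1250 / 0.0660 = 1.89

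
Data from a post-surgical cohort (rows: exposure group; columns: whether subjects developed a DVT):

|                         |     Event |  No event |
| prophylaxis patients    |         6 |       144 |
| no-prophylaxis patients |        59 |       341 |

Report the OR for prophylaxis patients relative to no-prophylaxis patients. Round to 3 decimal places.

0.241

odds, prophylaxis patients = 6/144 = 0.04167
odds, no-prophylaxis patients = 59/341 = 0.17302
OR = 0.04167 / 0.17302 = 0.241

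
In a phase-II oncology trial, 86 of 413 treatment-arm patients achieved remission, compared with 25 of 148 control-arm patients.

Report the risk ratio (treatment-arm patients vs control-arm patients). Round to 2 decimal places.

RR ≈ 1.23

risk, treatment-arm patients = 86/413 = 0.2082
risk, control-arm patients = 25/148 = 0.1689
RR = 0.2082 / 0.1689 = 1.23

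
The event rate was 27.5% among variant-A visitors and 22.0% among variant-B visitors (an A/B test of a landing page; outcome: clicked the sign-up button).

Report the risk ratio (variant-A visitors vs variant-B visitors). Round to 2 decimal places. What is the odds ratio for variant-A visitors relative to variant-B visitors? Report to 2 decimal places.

RR = 1.25; OR = 1.34

RR = 0.2750 / 0.2200 = 1.25
odds, variant-A visitors = 0.2750/0.7250 = 0.3793
odds, variant-B visitors = 0.2200/0.7800 = 0.2821
OR = 0.3793 / 0.2821 = 1.34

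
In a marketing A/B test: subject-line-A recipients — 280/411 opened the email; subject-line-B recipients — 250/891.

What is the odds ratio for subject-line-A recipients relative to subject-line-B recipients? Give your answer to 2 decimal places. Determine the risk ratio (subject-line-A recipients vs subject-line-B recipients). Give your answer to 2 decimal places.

OR = 5.48; RR = 2.43

OR = (280 × 641) / (131 × 250) = 179480/32750 ≈ 5.48
risk, subject-line-A recipients = 280/411 = 0.6813
risk, subject-line-B recipients = 250/891 = 0.2806
RR = 0.6813 / 0.2806 = 2.43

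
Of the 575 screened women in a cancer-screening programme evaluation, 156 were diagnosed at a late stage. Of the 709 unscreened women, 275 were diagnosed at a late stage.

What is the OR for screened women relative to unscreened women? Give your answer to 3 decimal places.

OR = (156 × 434) / (419 × 275) = 67704/115225 ≈ 0.588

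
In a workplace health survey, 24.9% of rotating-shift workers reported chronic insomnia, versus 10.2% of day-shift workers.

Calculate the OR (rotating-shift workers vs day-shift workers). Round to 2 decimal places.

odds, rotating-shift workers = 0.2490/0.7510 = 0.3316
odds, day-shift workers = 0.1020/0.8980 = 0.1136
OR = 0.3316 / 0.1136 = 2.92

2.92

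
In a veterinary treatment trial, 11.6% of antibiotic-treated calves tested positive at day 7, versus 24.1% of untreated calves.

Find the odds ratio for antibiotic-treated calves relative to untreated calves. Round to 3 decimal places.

odds, antibiotic-treated calves = 0.1160/0.8840 = 0.1312
odds, untreated calves = 0.2410/0.7590 = 0.3175
OR = 0.1312 / 0.3175 = 0.413

0.413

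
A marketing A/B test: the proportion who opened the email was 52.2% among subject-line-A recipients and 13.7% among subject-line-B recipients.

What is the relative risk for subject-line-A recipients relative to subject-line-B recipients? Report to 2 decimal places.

RR = 0.5220 / 0.1370 = 3.81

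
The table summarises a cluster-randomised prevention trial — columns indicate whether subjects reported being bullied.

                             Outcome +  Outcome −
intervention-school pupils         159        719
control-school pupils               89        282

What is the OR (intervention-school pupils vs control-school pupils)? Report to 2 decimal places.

OR = (159 × 282) / (719 × 89) = 44838/63991 ≈ 0.70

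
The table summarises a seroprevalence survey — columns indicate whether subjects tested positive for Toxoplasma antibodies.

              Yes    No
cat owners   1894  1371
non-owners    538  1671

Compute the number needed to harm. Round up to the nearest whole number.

risk, cat owners = 1894/3265 = 0.580092
risk, non-owners = 538/2209 = 0.243549
absolute risk difference = 0.336543
1 / 0.336543 = 2.971 → round up → 3

3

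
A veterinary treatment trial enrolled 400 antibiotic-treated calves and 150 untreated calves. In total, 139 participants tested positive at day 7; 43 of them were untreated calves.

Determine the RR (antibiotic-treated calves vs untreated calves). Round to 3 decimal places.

RR = 0.837

antibiotic-treated calves with the outcome: 139 − 43 = 96
antibiotic-treated calves without the outcome: 400 − 96 = 304
untreated calves without the outcome: 150 − 43 = 107
risk, antibiotic-treated calves = 96/400 = 0.2400
risk, untreated calves = 43/150 = 0.2867
RR = 0.2400 / 0.2867 = 0.837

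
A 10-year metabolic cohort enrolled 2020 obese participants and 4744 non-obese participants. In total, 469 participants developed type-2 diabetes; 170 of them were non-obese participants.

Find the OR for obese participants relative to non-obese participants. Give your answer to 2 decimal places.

4.67

obese participants with the outcome: 469 − 170 = 299
obese participants without the outcome: 2020 − 299 = 1721
non-obese participants without the outcome: 4744 − 170 = 4574
OR = (299 × 4574) / (1721 × 170) = 1367626/292570 ≈ 4.67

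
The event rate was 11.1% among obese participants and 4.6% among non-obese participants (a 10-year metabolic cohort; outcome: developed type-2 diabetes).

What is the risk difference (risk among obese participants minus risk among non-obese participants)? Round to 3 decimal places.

risk difference = 0.11100 − 0.04600 = 0.065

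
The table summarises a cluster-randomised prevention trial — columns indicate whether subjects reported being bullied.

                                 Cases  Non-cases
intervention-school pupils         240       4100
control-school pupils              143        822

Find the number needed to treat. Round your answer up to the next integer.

risk, intervention-school pupils = 240/4340 = 0.055300
risk, control-school pupils = 143/965 = 0.148187
absolute risk difference = 0.092887
1 / 0.092887 = 10.766 → round up → 11

NNT: 11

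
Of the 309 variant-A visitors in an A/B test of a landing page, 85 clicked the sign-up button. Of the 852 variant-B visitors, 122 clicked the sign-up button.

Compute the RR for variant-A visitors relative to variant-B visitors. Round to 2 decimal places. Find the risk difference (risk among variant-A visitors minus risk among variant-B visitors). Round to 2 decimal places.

risk, variant-A visitors = 85/309 = 0.2751
risk, variant-B visitors = 122/852 = 0.1432
RR = 0.2751 / 0.1432 = 1.92
risk difference = 0.2751 − 0.1432 = 0.13

RR = 1.92; RD = 0.13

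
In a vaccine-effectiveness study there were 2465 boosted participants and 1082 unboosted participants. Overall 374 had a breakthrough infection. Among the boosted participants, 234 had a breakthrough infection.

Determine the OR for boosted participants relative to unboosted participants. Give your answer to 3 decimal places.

OR: 0.706

boosted participants without the outcome: 2465 − 234 = 2231
unboosted participants with the outcome: 374 − 234 = 140
unboosted participants without the outcome: 1082 − 140 = 942
OR = (234 × 942) / (2231 × 140) = 220428/312340 ≈ 0.706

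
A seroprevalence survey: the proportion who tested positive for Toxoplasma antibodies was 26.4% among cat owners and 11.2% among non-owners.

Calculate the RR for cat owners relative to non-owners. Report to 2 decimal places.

RR = 0.2640 / 0.1120 = 2.36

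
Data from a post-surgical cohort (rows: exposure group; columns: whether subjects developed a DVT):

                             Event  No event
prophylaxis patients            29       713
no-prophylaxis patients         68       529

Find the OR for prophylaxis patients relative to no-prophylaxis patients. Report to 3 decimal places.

OR = (29 × 529) / (713 × 68) = 15341/48484 ≈ 0.316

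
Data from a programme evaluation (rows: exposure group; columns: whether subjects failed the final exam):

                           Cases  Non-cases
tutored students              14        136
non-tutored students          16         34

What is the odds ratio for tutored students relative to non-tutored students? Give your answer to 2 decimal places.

OR = (14 × 34) / (136 × 16) = 476/2176 ≈ 0.22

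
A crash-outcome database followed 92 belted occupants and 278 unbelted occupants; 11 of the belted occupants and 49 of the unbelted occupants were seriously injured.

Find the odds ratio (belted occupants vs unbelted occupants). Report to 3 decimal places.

odds, belted occupants = 11/81 = 0.1358
odds, unbelted occupants = 49/229 = 0.2140
OR = 0.1358 / 0.2140 = 0.635

0.635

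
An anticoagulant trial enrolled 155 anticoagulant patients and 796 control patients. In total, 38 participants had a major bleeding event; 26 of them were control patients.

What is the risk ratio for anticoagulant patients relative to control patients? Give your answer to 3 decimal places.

RR = 2.370

anticoagulant patients with the outcome: 38 − 26 = 12
anticoagulant patients without the outcome: 155 − 12 = 143
control patients without the outcome: 796 − 26 = 770
risk, anticoagulant patients = 12/155 = 0.07742
risk, control patients = 26/796 = 0.03266
RR = 0.07742 / 0.03266 = 2.370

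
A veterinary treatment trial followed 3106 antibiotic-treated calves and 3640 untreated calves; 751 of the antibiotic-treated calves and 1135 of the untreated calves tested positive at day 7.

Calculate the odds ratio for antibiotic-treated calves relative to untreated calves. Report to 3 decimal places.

odds, antibiotic-treated calves = 751/2355 = 0.3189
odds, untreated calves = 1135/2505 = 0.4531
OR = 0.3189 / 0.4531 = 0.704

OR = 0.704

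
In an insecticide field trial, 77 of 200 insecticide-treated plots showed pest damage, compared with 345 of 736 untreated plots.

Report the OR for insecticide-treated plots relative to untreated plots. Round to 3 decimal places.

OR = (77 × 391) / (123 × 345) = 30107/42435 ≈ 0.709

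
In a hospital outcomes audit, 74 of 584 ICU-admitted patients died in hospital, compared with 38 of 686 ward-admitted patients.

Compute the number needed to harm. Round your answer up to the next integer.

risk, ICU-admitted patients = 74/584 = 0.126712
risk, ward-admitted patients = 38/686 = 0.055394
absolute risk difference = 0.071319
1 / 0.071319 = 14.022 → round up → 15

NNH: 15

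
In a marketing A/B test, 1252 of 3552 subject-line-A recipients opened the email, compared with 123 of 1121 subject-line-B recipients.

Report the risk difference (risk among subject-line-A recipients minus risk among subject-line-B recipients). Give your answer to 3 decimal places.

risk, subject-line-A recipients = 1252/3552 = 0.3525
risk, subject-line-B recipients = 123/1121 = 0.1097
risk difference = 0.3525 − 0.1097 = 0.243

0.243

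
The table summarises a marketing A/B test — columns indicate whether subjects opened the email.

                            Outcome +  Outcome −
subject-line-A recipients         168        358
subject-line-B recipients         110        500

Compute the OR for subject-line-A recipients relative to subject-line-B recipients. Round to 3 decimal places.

OR = (168 × 500) / (358 × 110) = 84000/39380 ≈ 2.133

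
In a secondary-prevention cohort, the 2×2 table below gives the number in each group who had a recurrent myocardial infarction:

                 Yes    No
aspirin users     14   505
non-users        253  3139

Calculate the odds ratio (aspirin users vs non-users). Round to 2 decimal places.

OR: 0.34

odds, aspirin users = 14/505 = 0.02772
odds, non-users = 253/3139 = 0.08060
OR = 0.02772 / 0.08060 = 0.34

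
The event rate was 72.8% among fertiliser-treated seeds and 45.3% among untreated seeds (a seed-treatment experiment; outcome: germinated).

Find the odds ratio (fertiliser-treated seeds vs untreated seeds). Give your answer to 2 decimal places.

odds, fertiliser-treated seeds = 0.7280/0.2720 = 2.6765
odds, untreated seeds = 0.4530/0.5470 = 0.8282
OR = 2.6765 / 0.8282 = 3.23

OR ≈ 3.23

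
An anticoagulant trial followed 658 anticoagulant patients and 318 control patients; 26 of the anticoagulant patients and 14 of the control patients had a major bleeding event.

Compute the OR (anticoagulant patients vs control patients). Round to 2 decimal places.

OR = (26 × 304) / (632 × 14) = 7904/8848 ≈ 0.89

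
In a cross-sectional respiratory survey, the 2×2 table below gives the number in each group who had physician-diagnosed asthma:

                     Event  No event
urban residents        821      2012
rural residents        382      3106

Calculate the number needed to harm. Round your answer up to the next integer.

NNH ≈ 6

risk, urban residents = 821/2833 = 0.289799
risk, rural residents = 382/3488 = 0.109518
absolute risk difference = 0.180280
1 / 0.180280 = 5.547 → round up → 6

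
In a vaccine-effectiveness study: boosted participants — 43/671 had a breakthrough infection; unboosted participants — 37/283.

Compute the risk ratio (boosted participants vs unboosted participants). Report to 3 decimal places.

0.490

risk, boosted participants = 43/671 = 0.0641
risk, unboosted participants = 37/283 = 0.1307
RR = 0.0641 / 0.1307 = 0.490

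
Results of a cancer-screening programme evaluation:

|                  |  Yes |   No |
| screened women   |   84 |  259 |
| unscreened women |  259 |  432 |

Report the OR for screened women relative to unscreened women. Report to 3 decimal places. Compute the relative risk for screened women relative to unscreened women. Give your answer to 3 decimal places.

odds, screened women = 84/259 = 0.3243
odds, unscreened women = 259/432 = 0.5995
OR = 0.3243 / 0.5995 = 0.541
risk, screened women = 84/343 = 0.2449
risk, unscreened women = 259/691 = 0.3748
RR = 0.2449 / 0.3748 = 0.653

OR = 0.541; RR = 0.653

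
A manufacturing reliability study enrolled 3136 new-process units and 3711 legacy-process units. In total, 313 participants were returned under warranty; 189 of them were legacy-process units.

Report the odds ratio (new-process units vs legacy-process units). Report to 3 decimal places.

0.767

new-process units with the outcome: 313 − 189 = 124
new-process units without the outcome: 3136 − 124 = 3012
legacy-process units without the outcome: 3711 − 189 = 3522
OR = (124 × 3522) / (3012 × 189) = 436728/569268 ≈ 0.767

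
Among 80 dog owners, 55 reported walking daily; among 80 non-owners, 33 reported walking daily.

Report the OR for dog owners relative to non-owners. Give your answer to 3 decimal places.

OR = (55 × 47) / (25 × 33) = 2585/825 ≈ 3.133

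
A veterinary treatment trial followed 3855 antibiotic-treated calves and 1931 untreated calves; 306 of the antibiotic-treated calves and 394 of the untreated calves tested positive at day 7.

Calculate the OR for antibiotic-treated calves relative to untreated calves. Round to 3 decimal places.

OR = (306 × 1537) / (3549 × 394) = 470322/1398306 ≈ 0.336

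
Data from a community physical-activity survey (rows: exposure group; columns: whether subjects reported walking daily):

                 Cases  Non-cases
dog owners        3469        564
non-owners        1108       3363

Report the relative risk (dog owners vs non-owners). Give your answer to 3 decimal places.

3.471

risk, dog owners = 3469/4033 = 0.8602
risk, non-owners = 1108/4471 = 0.2478
RR = 0.8602 / 0.2478 = 3.471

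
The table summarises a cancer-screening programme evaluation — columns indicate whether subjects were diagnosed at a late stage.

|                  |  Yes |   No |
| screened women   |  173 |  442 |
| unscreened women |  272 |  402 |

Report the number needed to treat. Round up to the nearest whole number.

risk, screened women = 173/615 = 0.281301
risk, unscreened women = 272/674 = 0.403561
absolute risk difference = 0.122260
1 / 0.122260 = 8.179 → round up → 9

9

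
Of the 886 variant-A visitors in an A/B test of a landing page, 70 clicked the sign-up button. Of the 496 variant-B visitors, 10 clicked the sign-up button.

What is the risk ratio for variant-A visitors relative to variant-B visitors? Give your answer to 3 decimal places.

3.919

risk, variant-A visitors = 70/886 = 0.07901
risk, variant-B visitors = 10/496 = 0.02016
RR = 0.07901 / 0.02016 = 3.919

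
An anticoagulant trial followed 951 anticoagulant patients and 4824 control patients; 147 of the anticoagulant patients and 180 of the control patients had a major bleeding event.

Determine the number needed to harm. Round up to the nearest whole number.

risk, anticoagulant patients = 147/951 = 0.154574
risk, control patients = 180/4824 = 0.037313
absolute risk difference = 0.117261
1 / 0.117261 = 8.528 → round up → 9

9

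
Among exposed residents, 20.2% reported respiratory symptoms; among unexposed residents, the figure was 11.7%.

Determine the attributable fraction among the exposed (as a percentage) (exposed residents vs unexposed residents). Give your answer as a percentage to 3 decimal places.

AR% = (0.2020 − 0.1170) / 0.2020 = 0.4208 → 42.079%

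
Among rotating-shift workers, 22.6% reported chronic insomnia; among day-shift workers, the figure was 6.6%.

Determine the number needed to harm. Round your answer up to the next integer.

absolute risk difference = 0.160000
1 / 0.160000 = 6.250 → round up → 7

NNH = 7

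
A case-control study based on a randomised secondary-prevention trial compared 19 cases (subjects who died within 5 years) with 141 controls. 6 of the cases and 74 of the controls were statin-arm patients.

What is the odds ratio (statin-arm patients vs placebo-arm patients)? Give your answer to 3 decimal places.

odds, statin-arm patients = 6/74 = 0.0811
odds, placebo-arm patients = 13/67 = 0.1940
OR = 0.0811 / 0.1940 = 0.418

OR = 0.418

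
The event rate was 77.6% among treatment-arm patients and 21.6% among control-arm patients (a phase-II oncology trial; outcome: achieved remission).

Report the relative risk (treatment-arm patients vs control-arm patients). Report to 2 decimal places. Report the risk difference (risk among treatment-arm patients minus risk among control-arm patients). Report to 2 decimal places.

RR = 3.59; RD = 0.56

RR = 0.7760 / 0.2160 = 3.59
risk difference = 0.7760 − 0.2160 = 0.56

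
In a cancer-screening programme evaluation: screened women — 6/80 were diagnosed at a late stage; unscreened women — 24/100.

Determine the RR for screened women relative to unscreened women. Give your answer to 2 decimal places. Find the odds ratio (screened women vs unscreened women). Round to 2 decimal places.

RR = 0.31; OR = 0.26

risk, screened women = 6/80 = 0.0750
risk, unscreened women = 24/100 = 0.2400
RR = 0.0750 / 0.2400 = 0.31
odds, screened women = 6/74 = 0.0811
odds, unscreened women = 24/76 = 0.3158
OR = 0.0811 / 0.3158 = 0.26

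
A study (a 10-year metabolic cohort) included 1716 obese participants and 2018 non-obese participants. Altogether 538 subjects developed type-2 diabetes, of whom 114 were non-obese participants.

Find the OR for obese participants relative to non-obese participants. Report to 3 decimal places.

obese participants with the outcome: 538 − 114 = 424
obese participants without the outcome: 1716 − 424 = 1292
non-obese participants without the outcome: 2018 − 114 = 1904
OR = (424 × 1904) / (1292 × 114) = 807296/147288 ≈ 5.481

OR = 5.481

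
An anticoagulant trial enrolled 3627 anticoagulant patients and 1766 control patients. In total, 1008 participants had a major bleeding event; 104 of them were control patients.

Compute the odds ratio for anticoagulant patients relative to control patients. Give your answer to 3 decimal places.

5.305

anticoagulant patients with the outcome: 1008 − 104 = 904
anticoagulant patients without the outcome: 3627 − 904 = 2723
control patients without the outcome: 1766 − 104 = 1662
OR = (904 × 1662) / (2723 × 104) = 1502448/283192 ≈ 5.305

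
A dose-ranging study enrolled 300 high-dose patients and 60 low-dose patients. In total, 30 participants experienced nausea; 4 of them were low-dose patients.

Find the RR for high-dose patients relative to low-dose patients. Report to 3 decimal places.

high-dose patients with the outcome: 30 − 4 = 26
high-dose patients without the outcome: 300 − 26 = 274
low-dose patients without the outcome: 60 − 4 = 56
risk, high-dose patients = 26/300 = 0.0867
risk, low-dose patients = 4/60 = 0.0667
RR = 0.0867 / 0.0667 = 1.300

RR: 1.300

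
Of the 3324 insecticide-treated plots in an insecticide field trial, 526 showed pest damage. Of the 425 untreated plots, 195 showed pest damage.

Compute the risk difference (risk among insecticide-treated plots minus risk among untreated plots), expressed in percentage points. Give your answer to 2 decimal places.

risk, insecticide-treated plots = 526/3324 = 0.1582
risk, untreated plots = 195/425 = 0.4588
risk difference = 0.1582 − 0.4588 = -0.3006 → -30.06 percentage points

RD ≈ -30.06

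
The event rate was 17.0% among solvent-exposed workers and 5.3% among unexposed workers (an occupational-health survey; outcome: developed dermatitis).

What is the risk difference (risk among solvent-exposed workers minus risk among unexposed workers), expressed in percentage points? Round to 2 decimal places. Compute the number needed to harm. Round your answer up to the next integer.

RD = 11.70; NNH = 9

risk difference = 0.1700 − 0.0530 = 0.1170 → 11.70 percentage points
absolute risk difference = 0.117000
1 / 0.117000 = 8.547 → round up → 9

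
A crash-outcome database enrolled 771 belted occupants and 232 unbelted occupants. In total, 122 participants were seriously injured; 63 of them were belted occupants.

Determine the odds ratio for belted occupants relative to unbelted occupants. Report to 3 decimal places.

belted occupants without the outcome: 771 − 63 = 708
unbelted occupants with the outcome: 122 − 63 = 59
unbelted occupants without the outcome: 232 − 59 = 173
OR = (63 × 173) / (708 × 59) = 10899/41772 ≈ 0.261

0.261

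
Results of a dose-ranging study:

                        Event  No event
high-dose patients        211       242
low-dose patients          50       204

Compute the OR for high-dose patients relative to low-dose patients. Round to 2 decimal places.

odds, high-dose patients = 211/242 = 0.8719
odds, low-dose patients = 50/204 = 0.2451
OR = 0.8719 / 0.2451 = 3.56

3.56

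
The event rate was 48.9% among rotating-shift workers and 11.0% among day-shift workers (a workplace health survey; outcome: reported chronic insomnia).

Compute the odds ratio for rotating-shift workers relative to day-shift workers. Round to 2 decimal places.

odds, rotating-shift workers = 0.4890/0.5110 = 0.9569
odds, day-shift workers = 0.1100/0.8900 = 0.1236
OR = 0.9569 / 0.1236 = 7.74

OR: 7.74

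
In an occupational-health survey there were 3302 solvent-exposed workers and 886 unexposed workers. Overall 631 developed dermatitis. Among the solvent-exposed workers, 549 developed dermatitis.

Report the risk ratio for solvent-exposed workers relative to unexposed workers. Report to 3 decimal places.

solvent-exposed workers without the outcome: 3302 − 549 = 2753
unexposed workers with the outcome: 631 − 549 = 82
unexposed workers without the outcome: 886 − 82 = 804
risk, solvent-exposed workers = 549/3302 = 0.1663
risk, unexposed workers = 82/886 = 0.0926
RR = 0.1663 / 0.0926 = 1.796

1.796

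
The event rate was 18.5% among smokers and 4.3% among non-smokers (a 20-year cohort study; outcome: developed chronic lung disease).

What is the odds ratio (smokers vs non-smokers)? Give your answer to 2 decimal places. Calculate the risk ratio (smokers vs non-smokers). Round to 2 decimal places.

OR = 5.05; RR = 4.30

odds, smokers = 0.18500/0.81500 = 0.22699
odds, non-smokers = 0.04300/0.95700 = 0.04493
OR = 0.22699 / 0.04493 = 5.05
RR = 0.18500 / 0.04300 = 4.30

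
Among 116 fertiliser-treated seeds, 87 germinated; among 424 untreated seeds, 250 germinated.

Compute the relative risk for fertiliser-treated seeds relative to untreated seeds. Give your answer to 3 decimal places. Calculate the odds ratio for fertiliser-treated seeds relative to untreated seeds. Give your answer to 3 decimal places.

risk, fertiliser-treated seeds = 87/116 = 0.7500
risk, untreated seeds = 250/424 = 0.5896
RR = 0.7500 / 0.5896 = 1.272
odds, fertiliser-treated seeds = 87/29 = 3.0000
odds, untreated seeds = 250/174 = 1.4368
OR = 3.0000 / 1.4368 = 2.088

RR = 1.272; OR = 2.088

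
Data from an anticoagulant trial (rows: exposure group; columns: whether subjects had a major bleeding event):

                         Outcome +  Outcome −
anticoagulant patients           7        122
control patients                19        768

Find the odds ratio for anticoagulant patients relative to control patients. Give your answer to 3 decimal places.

odds, anticoagulant patients = 7/122 = 0.05738
odds, control patients = 19/768 = 0.02474
OR = 0.05738 / 0.02474 = 2.319

2.319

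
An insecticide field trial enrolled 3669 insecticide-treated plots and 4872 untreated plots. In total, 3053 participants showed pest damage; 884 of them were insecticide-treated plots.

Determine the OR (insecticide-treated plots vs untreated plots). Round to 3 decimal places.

insecticide-treated plots without the outcome: 3669 − 884 = 2785
untreated plots with the outcome: 3053 − 884 = 2169
untreated plots without the outcome: 4872 − 2169 = 2703
odds, insecticide-treated plots = 884/2785 = 0.3174
odds, untreated plots = 2169/2703 = 0.8024
OR = 0.3174 / 0.8024 = 0.396

0.396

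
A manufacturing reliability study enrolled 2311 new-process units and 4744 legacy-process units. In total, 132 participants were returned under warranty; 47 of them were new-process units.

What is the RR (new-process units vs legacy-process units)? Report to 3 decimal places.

1.135

new-process units without the outcome: 2311 − 47 = 2264
legacy-process units with the outcome: 132 − 47 = 85
legacy-process units without the outcome: 4744 − 85 = 4659
risk, new-process units = 47/2311 = 0.02034
risk, legacy-process units = 85/4744 = 0.01792
RR = 0.02034 / 0.01792 = 1.135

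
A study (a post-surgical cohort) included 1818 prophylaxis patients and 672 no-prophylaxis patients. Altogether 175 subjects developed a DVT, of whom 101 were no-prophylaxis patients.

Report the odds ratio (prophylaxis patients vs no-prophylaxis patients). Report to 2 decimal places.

OR ≈ 0.24

prophylaxis patients with the outcome: 175 − 101 = 74
prophylaxis patients without the outcome: 1818 − 74 = 1744
no-prophylaxis patients without the outcome: 672 − 101 = 571
odds, prophylaxis patients = 74/1744 = 0.04243
odds, no-prophylaxis patients = 101/571 = 0.17688
OR = 0.04243 / 0.17688 = 0.24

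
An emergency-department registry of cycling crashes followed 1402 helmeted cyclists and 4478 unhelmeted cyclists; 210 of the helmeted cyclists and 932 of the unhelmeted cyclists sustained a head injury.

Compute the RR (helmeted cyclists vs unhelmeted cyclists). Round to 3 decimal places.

risk, helmeted cyclists = 210/1402 = 0.1498
risk, unhelmeted cyclists = 932/4478 = 0.2081
RR = 0.1498 / 0.2081 = 0.720

RR = 0.720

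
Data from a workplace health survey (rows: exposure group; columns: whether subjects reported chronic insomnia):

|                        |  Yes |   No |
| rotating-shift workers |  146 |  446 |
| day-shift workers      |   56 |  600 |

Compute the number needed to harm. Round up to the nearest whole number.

NNH ≈ 7

risk, rotating-shift workers = 146/592 = 0.246622
risk, day-shift workers = 56/656 = 0.085366
absolute risk difference = 0.161256
1 / 0.161256 = 6.201 → round up → 7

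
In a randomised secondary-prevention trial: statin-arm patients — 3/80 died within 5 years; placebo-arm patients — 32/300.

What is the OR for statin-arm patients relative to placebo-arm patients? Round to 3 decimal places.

OR = (3 × 268) / (77 × 32) = 804/2464 ≈ 0.326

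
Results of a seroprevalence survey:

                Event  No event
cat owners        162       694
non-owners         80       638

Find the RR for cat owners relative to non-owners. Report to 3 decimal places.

RR ≈ 1.699

risk, cat owners = 162/856 = 0.1893
risk, non-owners = 80/718 = 0.1114
RR = 0.1893 / 0.1114 = 1.699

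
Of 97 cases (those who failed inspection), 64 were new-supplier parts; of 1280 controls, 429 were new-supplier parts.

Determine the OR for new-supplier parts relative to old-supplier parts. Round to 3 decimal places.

odds, new-supplier parts = 64/429 = 0.14918
odds, old-supplier parts = 33/851 = 0.03878
OR = 0.14918 / 0.03878 = 3.847

3.847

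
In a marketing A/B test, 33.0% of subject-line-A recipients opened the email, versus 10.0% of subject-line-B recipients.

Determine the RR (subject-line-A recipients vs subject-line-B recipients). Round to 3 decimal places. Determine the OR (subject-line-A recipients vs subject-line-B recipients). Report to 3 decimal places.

RR = 0.3300 / 0.1000 = 3.300
odds, subject-line-A recipients = 0.3300/0.6700 = 0.4925
odds, subject-line-B recipients = 0.1000/0.9000 = 0.1111
OR = 0.4925 / 0.1111 = 4.433

RR = 3.300; OR = 4.433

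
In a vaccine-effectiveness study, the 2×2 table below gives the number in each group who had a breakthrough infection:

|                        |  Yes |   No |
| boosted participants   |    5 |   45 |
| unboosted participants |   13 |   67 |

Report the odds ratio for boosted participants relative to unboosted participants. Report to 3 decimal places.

odds, boosted participants = 5/45 = 0.1111
odds, unboosted participants = 13/67 = 0.1940
OR = 0.1111 / 0.1940 = 0.573

OR ≈ 0.573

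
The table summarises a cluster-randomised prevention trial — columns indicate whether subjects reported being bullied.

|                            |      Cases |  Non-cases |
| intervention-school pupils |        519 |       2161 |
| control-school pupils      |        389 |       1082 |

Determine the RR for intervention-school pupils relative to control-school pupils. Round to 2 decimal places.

risk, intervention-school pupils = 519/2680 = 0.1937
risk, control-school pupils = 389/1471 = 0.2644
RR = 0.1937 / 0.2644 = 0.73

0.73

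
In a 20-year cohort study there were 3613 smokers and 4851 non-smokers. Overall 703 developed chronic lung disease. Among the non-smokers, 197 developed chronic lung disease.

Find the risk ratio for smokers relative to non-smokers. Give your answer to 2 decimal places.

smokers with the outcome: 703 − 197 = 506
smokers without the outcome: 3613 − 506 = 3107
non-smokers without the outcome: 4851 − 197 = 4654
risk, smokers = 506/3613 = 0.14005
risk, non-smokers = 197/4851 = 0.04061
RR = 0.14005 / 0.04061 = 3.45

3.45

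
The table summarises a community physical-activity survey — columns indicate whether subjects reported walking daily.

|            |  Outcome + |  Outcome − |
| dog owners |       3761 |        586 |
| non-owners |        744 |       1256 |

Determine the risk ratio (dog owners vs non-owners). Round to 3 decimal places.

RR = 2.326

risk, dog owners = 3761/4347 = 0.8652
risk, non-owners = 744/2000 = 0.3720
RR = 0.8652 / 0.3720 = 2.326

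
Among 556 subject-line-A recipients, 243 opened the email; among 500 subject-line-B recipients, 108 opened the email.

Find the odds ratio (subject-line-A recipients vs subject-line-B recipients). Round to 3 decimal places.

OR = (243 × 392) / (313 × 108) = 95256/33804 ≈ 2.818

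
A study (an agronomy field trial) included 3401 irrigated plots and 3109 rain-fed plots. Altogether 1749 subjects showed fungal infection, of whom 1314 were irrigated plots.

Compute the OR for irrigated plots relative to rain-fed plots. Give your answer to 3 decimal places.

3.870

irrigated plots without the outcome: 3401 − 1314 = 2087
rain-fed plots with the outcome: 1749 − 1314 = 435
rain-fed plots without the outcome: 3109 − 435 = 2674
OR = (1314 × 2674) / (2087 × 435) = 3513636/907845 ≈ 3.870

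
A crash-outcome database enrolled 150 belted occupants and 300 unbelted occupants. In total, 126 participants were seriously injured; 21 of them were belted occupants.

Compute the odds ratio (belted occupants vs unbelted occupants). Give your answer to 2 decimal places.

belted occupants without the outcome: 150 − 21 = 129
unbelted occupants with the outcome: 126 − 21 = 105
unbelted occupants without the outcome: 300 − 105 = 195
odds, belted occupants = 21/129 = 0.1628
odds, unbelted occupants = 105/195 = 0.5385
OR = 0.1628 / 0.5385 = 0.30

OR: 0.30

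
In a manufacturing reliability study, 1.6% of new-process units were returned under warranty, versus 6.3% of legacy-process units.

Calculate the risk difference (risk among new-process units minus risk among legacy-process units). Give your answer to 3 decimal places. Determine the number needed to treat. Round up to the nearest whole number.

RD = -0.047; NNT = 22

risk difference = 0.01600 − 0.06300 = -0.047
absolute risk difference = 0.047000
1 / 0.047000 = 21.277 → round up → 22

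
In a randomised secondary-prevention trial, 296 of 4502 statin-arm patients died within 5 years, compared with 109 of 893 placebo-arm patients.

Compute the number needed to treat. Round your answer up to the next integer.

NNT ≈ 18

risk, statin-arm patients = 296/4502 = 0.065749
risk, placebo-arm patients = 109/893 = 0.122060
absolute risk difference = 0.056312
1 / 0.056312 = 17.758 → round up → 18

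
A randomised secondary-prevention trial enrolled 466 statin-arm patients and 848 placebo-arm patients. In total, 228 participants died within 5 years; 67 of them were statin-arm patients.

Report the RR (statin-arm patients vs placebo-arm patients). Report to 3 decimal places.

statin-arm patients without the outcome: 466 − 67 = 399
placebo-arm patients with the outcome: 228 − 67 = 161
placebo-arm patients without the outcome: 848 − 161 = 687
risk, statin-arm patients = 67/466 = 0.1438
risk, placebo-arm patients = 161/848 = 0.1899
RR = 0.1438 / 0.1899 = 0.757

RR = 0.757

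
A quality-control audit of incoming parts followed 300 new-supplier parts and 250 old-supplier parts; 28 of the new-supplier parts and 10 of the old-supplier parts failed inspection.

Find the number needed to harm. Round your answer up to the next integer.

risk, new-supplier parts = 28/300 = 0.093333
risk, old-supplier parts = 10/250 = 0.040000
absolute risk difference = 0.053333
1 / 0.053333 = 18.750 → round up → 19

NNH: 19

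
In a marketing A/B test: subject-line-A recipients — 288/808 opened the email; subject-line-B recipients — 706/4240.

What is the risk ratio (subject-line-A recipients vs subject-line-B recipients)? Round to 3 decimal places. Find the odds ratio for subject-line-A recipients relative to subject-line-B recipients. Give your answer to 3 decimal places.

risk, subject-line-A recipients = 288/808 = 0.3564
risk, subject-line-B recipients = 706/4240 = 0.1665
RR = 0.3564 / 0.1665 = 2.141
OR = (288 × 3534) / (520 × 706) = 1017792/367120 ≈ 2.772

RR = 2.141; OR = 2.772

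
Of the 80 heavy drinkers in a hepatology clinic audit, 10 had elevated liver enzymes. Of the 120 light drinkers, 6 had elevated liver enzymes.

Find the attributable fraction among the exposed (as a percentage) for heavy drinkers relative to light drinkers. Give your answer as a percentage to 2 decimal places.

risk, heavy drinkers = 10/80 = 0.1250
risk, light drinkers = 6/120 = 0.0500
AR% = (0.1250 − 0.0500) / 0.1250 = 0.6000 → 60.00%

AR% = 60.00%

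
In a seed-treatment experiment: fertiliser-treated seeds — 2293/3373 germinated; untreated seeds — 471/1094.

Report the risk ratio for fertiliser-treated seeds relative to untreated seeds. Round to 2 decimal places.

RR ≈ 1.58

risk, fertiliser-treated seeds = 2293/3373 = 0.6798
risk, untreated seeds = 471/1094 = 0.4305
RR = 0.6798 / 0.4305 = 1.58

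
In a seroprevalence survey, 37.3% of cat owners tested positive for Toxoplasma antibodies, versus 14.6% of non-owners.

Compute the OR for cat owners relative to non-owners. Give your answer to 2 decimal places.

odds, cat owners = 0.3730/0.6270 = 0.5949
odds, non-owners = 0.1460/0.8540 = 0.1710
OR = 0.5949 / 0.1710 = 3.48

OR = 3.48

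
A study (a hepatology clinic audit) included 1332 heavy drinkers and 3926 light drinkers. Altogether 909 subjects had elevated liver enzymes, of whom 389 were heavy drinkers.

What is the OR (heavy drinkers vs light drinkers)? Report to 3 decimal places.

OR ≈ 2.702

heavy drinkers without the outcome: 1332 − 389 = 943
light drinkers with the outcome: 909 − 389 = 520
light drinkers without the outcome: 3926 − 520 = 3406
OR = (389 × 3406) / (943 × 520) = 1324934/490360 ≈ 2.702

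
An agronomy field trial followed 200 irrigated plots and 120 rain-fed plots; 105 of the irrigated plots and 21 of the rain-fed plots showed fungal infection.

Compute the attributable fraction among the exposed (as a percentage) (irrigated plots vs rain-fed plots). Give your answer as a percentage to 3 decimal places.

risk, irrigated plots = 105/200 = 0.5250
risk, rain-fed plots = 21/120 = 0.1750
AR% = (0.5250 − 0.1750) / 0.5250 = 0.6667 → 66.667%

66.667%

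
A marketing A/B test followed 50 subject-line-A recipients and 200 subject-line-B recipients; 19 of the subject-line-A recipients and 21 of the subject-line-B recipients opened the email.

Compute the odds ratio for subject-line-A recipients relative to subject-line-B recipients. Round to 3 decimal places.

OR = (19 × 179) / (31 × 21) = 3401/651 ≈ 5.224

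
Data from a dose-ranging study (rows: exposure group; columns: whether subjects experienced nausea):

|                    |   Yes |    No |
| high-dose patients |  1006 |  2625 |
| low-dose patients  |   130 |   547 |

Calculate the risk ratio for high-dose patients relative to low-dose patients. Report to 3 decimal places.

1.443

risk, high-dose patients = 1006/3631 = 0.2771
risk, low-dose patients = 130/677 = 0.1920
RR = 0.2771 / 0.1920 = 1.443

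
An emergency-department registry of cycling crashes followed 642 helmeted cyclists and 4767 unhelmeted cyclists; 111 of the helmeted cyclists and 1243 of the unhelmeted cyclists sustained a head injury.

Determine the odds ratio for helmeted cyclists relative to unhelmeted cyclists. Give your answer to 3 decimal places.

OR = (111 × 3524) / (531 × 1243) = 391164/660033 ≈ 0.593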